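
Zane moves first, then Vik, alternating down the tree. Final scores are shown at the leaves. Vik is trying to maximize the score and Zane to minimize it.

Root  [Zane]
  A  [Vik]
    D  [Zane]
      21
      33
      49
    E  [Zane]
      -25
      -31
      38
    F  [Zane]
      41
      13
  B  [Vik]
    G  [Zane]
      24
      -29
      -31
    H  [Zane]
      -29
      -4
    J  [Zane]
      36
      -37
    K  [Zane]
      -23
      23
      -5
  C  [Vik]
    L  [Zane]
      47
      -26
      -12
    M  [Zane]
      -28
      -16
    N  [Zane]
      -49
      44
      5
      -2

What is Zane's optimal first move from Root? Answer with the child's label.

D (Zane): min(21, 33, 49) = 21
E (Zane): min(-25, -31, 38) = -31
F (Zane): min(41, 13) = 13
A (Vik): max(21, -31, 13) = 21
G (Zane): min(24, -29, -31) = -31
H (Zane): min(-29, -4) = -29
J (Zane): min(36, -37) = -37
K (Zane): min(-23, 23, -5) = -23
B (Vik): max(-31, -29, -37, -23) = -23
L (Zane): min(47, -26, -12) = -26
M (Zane): min(-28, -16) = -28
N (Zane): min(-49, 44, 5, -2) = -49
C (Vik): max(-26, -28, -49) = -26
Root (Zane): min(21, -23, -26) = -26
Zane at Root wants the lowest of {A=21, B=-23, C=-26}, so chooses C.

C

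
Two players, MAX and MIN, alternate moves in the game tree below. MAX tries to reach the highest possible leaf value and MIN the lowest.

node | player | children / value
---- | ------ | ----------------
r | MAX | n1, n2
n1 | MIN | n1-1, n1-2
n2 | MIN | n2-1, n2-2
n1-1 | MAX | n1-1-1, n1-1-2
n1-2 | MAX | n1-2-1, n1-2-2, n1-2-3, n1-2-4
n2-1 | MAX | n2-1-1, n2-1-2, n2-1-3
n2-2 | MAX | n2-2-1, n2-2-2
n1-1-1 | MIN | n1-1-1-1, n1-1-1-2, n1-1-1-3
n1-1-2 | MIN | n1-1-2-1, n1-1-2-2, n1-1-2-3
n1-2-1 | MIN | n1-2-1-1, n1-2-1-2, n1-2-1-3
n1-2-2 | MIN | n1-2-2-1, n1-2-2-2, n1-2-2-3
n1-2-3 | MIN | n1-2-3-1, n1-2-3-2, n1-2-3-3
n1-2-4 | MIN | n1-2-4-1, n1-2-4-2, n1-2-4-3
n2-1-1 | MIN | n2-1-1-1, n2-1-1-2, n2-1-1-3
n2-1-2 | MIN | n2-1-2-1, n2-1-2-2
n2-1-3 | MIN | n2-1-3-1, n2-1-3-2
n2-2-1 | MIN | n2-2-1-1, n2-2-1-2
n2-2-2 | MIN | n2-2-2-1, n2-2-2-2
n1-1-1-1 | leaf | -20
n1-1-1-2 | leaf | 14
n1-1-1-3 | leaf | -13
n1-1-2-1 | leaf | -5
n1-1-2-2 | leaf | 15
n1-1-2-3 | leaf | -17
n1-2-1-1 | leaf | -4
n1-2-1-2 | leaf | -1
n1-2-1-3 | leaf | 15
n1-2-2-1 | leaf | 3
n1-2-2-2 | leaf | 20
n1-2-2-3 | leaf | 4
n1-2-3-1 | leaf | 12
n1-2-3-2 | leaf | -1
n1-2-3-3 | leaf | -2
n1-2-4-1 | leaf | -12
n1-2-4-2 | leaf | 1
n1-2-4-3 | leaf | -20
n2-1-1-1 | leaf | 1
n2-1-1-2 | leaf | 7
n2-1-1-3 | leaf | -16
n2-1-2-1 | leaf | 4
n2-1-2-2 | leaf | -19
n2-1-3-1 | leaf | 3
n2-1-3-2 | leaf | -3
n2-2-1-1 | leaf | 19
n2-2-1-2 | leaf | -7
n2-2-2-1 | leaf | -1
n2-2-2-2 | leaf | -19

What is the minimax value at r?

n1-1-1 (MIN): min(-20, 14, -13) = -20
n1-1-2 (MIN): min(-5, 15, -17) = -17
n1-1 (MAX): max(-20, -17) = -17
n1-2-1 (MIN): min(-4, -1, 15) = -4
n1-2-2 (MIN): min(3, 20, 4) = 3
n1-2-3 (MIN): min(12, -1, -2) = -2
n1-2-4 (MIN): min(-12, 1, -20) = -20
n1-2 (MAX): max(-4, 3, -2, -20) = 3
n1 (MIN): min(-17, 3) = -17
n2-1-1 (MIN): min(1, 7, -16) = -16
n2-1-2 (MIN): min(4, -19) = -19
n2-1-3 (MIN): min(3, -3) = -3
n2-1 (MAX): max(-16, -19, -3) = -3
n2-2-1 (MIN): min(19, -7) = -7
n2-2-2 (MIN): min(-1, -19) = -19
n2-2 (MAX): max(-7, -19) = -7
n2 (MIN): min(-3, -7) = -7
r (MAX): max(-17, -7) = -7

-7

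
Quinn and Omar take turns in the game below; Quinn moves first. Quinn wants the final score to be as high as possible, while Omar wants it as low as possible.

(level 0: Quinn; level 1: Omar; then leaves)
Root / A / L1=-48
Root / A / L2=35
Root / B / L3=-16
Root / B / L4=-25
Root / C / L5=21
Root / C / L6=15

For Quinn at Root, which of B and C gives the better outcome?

C

B (Omar): min(-16, -25) = -25
C (Omar): min(21, 15) = 15
Quinn prefers the higher value; B=-25, C=15. C is better since 15 > -25.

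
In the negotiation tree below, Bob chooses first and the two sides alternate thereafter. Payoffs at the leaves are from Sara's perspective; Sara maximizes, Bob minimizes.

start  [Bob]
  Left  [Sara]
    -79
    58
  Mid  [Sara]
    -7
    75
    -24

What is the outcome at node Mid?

Mid (Sara): max(-7, 75, -24) = 75

75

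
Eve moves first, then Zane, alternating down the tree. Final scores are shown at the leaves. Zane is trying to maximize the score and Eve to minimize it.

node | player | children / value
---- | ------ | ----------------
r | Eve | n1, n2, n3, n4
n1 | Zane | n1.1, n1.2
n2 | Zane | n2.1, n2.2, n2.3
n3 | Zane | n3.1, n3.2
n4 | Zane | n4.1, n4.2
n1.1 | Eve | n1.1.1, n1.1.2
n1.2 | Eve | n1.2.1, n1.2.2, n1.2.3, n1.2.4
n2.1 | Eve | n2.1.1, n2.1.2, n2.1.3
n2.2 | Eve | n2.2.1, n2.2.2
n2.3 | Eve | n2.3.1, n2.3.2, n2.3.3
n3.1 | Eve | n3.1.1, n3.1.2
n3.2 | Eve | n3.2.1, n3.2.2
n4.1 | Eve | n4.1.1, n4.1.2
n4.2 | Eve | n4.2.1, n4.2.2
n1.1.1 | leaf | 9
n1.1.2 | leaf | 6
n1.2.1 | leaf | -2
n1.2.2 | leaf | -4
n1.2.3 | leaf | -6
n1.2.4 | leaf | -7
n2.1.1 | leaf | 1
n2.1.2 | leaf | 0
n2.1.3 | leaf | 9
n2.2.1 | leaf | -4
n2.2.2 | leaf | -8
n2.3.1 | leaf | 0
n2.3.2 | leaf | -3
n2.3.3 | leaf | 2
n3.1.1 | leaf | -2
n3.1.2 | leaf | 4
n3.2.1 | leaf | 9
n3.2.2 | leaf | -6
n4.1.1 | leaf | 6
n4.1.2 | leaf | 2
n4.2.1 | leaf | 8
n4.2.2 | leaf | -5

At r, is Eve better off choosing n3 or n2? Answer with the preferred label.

n3.1 (Eve): min(-2, 4) = -2
n3.2 (Eve): min(9, -6) = -6
n3 (Zane): max(-2, -6) = -2
n2.1 (Eve): min(1, 0, 9) = 0
n2.2 (Eve): min(-4, -8) = -8
n2.3 (Eve): min(0, -3, 2) = -3
n2 (Zane): max(0, -8, -3) = 0
Eve prefers the lower value; n3=-2, n2=0. n3 is better since -2 < 0.

n3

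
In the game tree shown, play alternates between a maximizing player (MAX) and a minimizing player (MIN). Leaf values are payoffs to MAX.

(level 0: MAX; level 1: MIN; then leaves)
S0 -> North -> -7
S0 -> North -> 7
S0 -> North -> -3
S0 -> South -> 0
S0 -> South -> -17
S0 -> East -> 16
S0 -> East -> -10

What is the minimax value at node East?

East (MIN): min(16, -10) = -10

-10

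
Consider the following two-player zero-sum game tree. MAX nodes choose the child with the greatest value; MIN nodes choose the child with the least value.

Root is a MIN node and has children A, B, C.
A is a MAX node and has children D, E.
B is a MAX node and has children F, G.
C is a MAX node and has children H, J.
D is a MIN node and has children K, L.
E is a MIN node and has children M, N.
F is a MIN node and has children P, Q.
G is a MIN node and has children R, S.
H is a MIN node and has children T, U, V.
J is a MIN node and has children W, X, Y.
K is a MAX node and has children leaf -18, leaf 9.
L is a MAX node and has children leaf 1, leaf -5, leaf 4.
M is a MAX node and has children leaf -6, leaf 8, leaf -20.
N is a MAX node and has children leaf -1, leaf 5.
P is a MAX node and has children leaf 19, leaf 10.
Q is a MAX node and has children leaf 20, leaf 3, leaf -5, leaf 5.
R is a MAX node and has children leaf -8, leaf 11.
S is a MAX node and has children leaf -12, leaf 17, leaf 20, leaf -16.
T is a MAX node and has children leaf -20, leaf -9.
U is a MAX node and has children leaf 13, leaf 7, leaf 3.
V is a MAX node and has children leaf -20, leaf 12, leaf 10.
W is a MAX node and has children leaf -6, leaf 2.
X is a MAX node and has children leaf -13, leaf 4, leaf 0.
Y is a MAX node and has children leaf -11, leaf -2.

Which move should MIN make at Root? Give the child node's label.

K (MAX): max(-18, 9) = 9
L (MAX): max(1, -5, 4) = 4
D (MIN): min(9, 4) = 4
M (MAX): max(-6, 8, -20) = 8
N (MAX): max(-1, 5) = 5
E (MIN): min(8, 5) = 5
A (MAX): max(4, 5) = 5
P (MAX): max(19, 10) = 19
Q (MAX): max(20, 3, -5, 5) = 20
F (MIN): min(19, 20) = 19
R (MAX): max(-8, 11) = 11
S (MAX): max(-12, 17, 20, -16) = 20
G (MIN): min(11, 20) = 11
B (MAX): max(19, 11) = 19
T (MAX): max(-20, -9) = -9
U (MAX): max(13, 7, 3) = 13
V (MAX): max(-20, 12, 10) = 12
H (MIN): min(-9, 13, 12) = -9
W (MAX): max(-6, 2) = 2
X (MAX): max(-13, 4, 0) = 4
Y (MAX): max(-11, -2) = -2
J (MIN): min(2, 4, -2) = -2
C (MAX): max(-9, -2) = -2
Root (MIN): min(5, 19, -2) = -2
MIN at Root wants the lowest of {A=5, B=19, C=-2}, so chooses C.

C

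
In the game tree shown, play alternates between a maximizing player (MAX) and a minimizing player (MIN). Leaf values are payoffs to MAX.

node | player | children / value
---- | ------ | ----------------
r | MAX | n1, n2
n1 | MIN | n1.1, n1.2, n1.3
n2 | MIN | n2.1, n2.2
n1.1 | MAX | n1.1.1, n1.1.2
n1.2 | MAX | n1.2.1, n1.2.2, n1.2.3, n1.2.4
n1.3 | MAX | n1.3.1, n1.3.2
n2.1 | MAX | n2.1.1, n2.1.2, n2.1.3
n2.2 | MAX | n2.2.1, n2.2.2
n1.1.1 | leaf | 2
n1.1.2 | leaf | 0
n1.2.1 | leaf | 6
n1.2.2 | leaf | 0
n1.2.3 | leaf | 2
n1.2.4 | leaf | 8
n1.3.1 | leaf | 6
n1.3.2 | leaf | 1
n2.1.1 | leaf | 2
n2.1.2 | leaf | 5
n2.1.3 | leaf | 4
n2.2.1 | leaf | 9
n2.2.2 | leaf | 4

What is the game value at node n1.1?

2

n1.1 (MAX): max(2, 0) = 2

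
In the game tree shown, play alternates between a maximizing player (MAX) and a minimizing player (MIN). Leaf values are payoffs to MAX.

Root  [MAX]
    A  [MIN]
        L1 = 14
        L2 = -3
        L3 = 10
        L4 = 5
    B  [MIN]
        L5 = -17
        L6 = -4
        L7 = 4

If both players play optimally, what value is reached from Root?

-3

A (MIN): min(14, -3, 10, 5) = -3
B (MIN): min(-17, -4, 4) = -17
Root (MAX): max(-3, -17) = -3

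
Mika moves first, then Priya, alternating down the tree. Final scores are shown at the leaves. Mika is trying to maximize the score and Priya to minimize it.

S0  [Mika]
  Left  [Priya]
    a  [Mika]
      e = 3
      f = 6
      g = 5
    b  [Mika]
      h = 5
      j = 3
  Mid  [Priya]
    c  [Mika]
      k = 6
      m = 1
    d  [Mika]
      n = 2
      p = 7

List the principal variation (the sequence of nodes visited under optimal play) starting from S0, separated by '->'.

S0 -> Mid -> c -> k

a (Mika): max(3, 6, 5) = 6
b (Mika): max(5, 3) = 5
Left (Priya): min(6, 5) = 5
c (Mika): max(6, 1) = 6
d (Mika): max(2, 7) = 7
Mid (Priya): min(6, 7) = 6
S0 (Mika): max(5, 6) = 6
At S0, Mika picks Mid (highest: 6).
At Mid, Priya picks c (lowest: 6).
At c, Mika picks k (highest: 6).
Terminal value 6.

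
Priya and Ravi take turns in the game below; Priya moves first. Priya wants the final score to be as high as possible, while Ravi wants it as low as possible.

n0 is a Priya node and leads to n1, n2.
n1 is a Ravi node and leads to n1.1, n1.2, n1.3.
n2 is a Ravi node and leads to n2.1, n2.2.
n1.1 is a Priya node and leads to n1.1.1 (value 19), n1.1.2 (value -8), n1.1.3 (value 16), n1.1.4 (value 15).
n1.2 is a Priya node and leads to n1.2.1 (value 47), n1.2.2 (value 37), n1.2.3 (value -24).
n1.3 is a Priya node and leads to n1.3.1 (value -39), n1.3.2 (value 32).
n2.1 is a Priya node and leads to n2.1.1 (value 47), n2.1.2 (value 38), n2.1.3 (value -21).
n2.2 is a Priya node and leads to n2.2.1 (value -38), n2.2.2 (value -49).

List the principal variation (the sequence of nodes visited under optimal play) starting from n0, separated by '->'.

n0 -> n1 -> n1.1 -> n1.1.1

n1.1 (Priya): max(19, -8, 16, 15) = 19
n1.2 (Priya): max(47, 37, -24) = 47
n1.3 (Priya): max(-39, 32) = 32
n1 (Ravi): min(19, 47, 32) = 19
n2.1 (Priya): max(47, 38, -21) = 47
n2.2 (Priya): max(-38, -49) = -38
n2 (Ravi): min(47, -38) = -38
n0 (Priya): max(19, -38) = 19
At n0, Priya picks n1 (highest: 19).
At n1, Ravi picks n1.1 (lowest: 19).
At n1.1, Priya picks n1.1.1 (highest: 19).
Terminal value 19.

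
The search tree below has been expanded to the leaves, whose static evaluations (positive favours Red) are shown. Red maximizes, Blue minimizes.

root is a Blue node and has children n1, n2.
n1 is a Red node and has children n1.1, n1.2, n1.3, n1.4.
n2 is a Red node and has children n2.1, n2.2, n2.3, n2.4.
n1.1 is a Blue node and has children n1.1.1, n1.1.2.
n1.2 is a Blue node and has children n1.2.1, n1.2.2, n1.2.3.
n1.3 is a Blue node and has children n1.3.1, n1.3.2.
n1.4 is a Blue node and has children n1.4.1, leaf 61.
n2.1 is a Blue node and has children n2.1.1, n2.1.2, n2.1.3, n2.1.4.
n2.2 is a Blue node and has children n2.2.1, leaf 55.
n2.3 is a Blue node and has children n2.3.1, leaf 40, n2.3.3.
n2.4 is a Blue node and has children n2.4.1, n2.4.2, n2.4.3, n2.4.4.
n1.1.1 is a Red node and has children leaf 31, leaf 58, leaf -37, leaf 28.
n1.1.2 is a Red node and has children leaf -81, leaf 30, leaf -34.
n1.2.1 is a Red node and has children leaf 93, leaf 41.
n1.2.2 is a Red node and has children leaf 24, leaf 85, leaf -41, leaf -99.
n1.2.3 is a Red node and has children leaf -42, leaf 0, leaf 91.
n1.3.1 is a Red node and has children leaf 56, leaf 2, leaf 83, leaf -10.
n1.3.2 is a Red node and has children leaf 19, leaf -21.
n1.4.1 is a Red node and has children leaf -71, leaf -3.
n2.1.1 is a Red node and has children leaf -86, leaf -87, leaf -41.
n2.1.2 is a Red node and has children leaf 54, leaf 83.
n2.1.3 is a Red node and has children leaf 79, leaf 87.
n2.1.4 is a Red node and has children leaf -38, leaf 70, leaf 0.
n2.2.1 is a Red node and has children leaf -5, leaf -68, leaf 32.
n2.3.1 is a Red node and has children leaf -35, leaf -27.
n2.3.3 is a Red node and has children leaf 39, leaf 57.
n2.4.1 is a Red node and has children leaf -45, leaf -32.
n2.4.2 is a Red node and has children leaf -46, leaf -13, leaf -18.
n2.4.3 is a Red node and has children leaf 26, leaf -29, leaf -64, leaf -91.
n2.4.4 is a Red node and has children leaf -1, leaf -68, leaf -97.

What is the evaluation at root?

32

n1.1.1 (Red): max(31, 58, -37, 28) = 58
n1.1.2 (Red): max(-81, 30, -34) = 30
n1.1 (Blue): min(58, 30) = 30
n1.2.1 (Red): max(93, 41) = 93
n1.2.2 (Red): max(24, 85, -41, -99) = 85
n1.2.3 (Red): max(-42, 0, 91) = 91
n1.2 (Blue): min(93, 85, 91) = 85
n1.3.1 (Red): max(56, 2, 83, -10) = 83
n1.3.2 (Red): max(19, -21) = 19
n1.3 (Blue): min(83, 19) = 19
n1.4.1 (Red): max(-71, -3) = -3
n1.4 (Blue): min(-3, 61) = -3
n1 (Red): max(30, 85, 19, -3) = 85
n2.1.1 (Red): max(-86, -87, -41) = -41
n2.1.2 (Red): max(54, 83) = 83
n2.1.3 (Red): max(79, 87) = 87
n2.1.4 (Red): max(-38, 70, 0) = 70
n2.1 (Blue): min(-41, 83, 87, 70) = -41
n2.2.1 (Red): max(-5, -68, 32) = 32
n2.2 (Blue): min(32, 55) = 32
n2.3.1 (Red): max(-35, -27) = -27
n2.3.3 (Red): max(39, 57) = 57
n2.3 (Blue): min(-27, 40, 57) = -27
n2.4.1 (Red): max(-45, -32) = -32
n2.4.2 (Red): max(-46, -13, -18) = -13
n2.4.3 (Red): max(26, -29, -64, -91) = 26
n2.4.4 (Red): max(-1, -68, -97) = -1
n2.4 (Blue): min(-32, -13, 26, -1) = -32
n2 (Red): max(-41, 32, -27, -32) = 32
root (Blue): min(85, 32) = 32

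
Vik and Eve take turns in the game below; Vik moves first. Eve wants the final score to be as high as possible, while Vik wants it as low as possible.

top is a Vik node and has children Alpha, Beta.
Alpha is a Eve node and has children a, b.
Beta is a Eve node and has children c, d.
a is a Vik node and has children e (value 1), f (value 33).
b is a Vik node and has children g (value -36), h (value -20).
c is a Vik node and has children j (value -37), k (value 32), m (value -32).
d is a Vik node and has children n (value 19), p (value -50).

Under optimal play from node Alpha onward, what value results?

1

a (Vik): min(1, 33) = 1
b (Vik): min(-36, -20) = -36
Alpha (Eve): max(1, -36) = 1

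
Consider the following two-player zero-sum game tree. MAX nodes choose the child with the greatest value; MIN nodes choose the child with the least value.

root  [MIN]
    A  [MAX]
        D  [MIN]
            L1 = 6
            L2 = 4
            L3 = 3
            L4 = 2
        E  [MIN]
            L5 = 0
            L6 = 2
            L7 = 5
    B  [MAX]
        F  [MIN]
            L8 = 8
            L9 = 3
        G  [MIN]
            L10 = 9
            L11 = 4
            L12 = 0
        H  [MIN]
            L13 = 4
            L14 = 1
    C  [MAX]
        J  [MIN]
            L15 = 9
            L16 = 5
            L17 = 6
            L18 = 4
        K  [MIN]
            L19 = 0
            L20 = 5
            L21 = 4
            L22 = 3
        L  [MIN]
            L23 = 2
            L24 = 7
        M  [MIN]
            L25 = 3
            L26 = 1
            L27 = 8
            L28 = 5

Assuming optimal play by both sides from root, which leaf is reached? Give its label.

L4

D (MIN): min(6, 4, 3, 2) = 2
E (MIN): min(0, 2, 5) = 0
A (MAX): max(2, 0) = 2
F (MIN): min(8, 3) = 3
G (MIN): min(9, 4, 0) = 0
H (MIN): min(4, 1) = 1
B (MAX): max(3, 0, 1) = 3
J (MIN): min(9, 5, 6, 4) = 4
K (MIN): min(0, 5, 4, 3) = 0
L (MIN): min(2, 7) = 2
M (MIN): min(3, 1, 8, 5) = 1
C (MAX): max(4, 0, 2, 1) = 4
root (MIN): min(2, 3, 4) = 2
At root, MIN picks A (lowest: 2).
At A, MAX picks D (highest: 2).
At D, MIN picks L4 (lowest: 2).
Terminal value 2.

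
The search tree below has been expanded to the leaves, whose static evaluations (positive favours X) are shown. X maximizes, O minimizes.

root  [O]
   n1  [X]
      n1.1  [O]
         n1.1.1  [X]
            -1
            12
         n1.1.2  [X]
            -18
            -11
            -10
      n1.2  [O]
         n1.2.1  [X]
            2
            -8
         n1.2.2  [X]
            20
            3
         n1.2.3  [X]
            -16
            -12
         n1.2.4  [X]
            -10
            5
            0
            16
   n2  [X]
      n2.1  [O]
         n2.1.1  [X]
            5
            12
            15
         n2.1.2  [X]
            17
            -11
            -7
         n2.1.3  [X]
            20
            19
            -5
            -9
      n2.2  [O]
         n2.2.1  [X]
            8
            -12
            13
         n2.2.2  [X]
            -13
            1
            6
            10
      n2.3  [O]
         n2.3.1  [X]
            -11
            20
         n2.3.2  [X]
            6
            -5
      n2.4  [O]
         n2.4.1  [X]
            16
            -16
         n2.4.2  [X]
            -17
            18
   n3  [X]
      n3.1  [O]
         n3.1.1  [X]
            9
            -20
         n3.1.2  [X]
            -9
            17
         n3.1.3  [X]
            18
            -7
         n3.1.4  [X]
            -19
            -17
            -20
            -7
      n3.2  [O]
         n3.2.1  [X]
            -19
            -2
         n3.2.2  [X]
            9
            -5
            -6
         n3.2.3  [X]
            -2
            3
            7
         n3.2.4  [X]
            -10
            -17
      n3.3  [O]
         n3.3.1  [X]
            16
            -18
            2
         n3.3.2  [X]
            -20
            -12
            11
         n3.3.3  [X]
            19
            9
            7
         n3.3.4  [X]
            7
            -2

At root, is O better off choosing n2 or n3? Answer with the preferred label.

n2.1.1 (X): max(5, 12, 15) = 15
n2.1.2 (X): max(17, -11, -7) = 17
n2.1.3 (X): max(20, 19, -5, -9) = 20
n2.1 (O): min(15, 17, 20) = 15
n2.2.1 (X): max(8, -12, 13) = 13
n2.2.2 (X): max(-13, 1, 6, 10) = 10
n2.2 (O): min(13, 10) = 10
n2.3.1 (X): max(-11, 20) = 20
n2.3.2 (X): max(6, -5) = 6
n2.3 (O): min(20, 6) = 6
n2.4.1 (X): max(16, -16) = 16
n2.4.2 (X): max(-17, 18) = 18
n2.4 (O): min(16, 18) = 16
n2 (X): max(15, 10, 6, 16) = 16
n3.1.1 (X): max(9, -20) = 9
n3.1.2 (X): max(-9, 17) = 17
n3.1.3 (X): max(18, -7) = 18
n3.1.4 (X): max(-19, -17, -20, -7) = -7
n3.1 (O): min(9, 17, 18, -7) = -7
n3.2.1 (X): max(-19, -2) = -2
n3.2.2 (X): max(9, -5, -6) = 9
n3.2.3 (X): max(-2, 3, 7) = 7
n3.2.4 (X): max(-10, -17) = -10
n3.2 (O): min(-2, 9, 7, -10) = -10
n3.3.1 (X): max(16, -18, 2) = 16
n3.3.2 (X): max(-20, -12, 11) = 11
n3.3.3 (X): max(19, 9, 7) = 19
n3.3.4 (X): max(7, -2) = 7
n3.3 (O): min(16, 11, 19, 7) = 7
n3 (X): max(-7, -10, 7) = 7
O prefers the lower value; n2=16, n3=7. n3 is better since 7 < 16.

n3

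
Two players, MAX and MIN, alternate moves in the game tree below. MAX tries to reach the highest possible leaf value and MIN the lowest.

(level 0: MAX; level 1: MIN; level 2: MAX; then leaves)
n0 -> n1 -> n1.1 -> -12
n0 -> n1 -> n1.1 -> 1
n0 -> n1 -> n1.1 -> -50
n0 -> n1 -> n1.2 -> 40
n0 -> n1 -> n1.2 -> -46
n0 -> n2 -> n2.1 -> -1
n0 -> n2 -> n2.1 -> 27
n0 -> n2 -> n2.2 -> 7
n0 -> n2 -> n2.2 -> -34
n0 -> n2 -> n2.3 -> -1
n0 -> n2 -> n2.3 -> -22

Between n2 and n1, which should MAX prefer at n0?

n1

n2.1 (MAX): max(-1, 27) = 27
n2.2 (MAX): max(7, -34) = 7
n2.3 (MAX): max(-1, -22) = -1
n2 (MIN): min(27, 7, -1) = -1
n1.1 (MAX): max(-12, 1, -50) = 1
n1.2 (MAX): max(40, -46) = 40
n1 (MIN): min(1, 40) = 1
MAX prefers the higher value; n2=-1, n1=1. n1 is better since 1 > -1.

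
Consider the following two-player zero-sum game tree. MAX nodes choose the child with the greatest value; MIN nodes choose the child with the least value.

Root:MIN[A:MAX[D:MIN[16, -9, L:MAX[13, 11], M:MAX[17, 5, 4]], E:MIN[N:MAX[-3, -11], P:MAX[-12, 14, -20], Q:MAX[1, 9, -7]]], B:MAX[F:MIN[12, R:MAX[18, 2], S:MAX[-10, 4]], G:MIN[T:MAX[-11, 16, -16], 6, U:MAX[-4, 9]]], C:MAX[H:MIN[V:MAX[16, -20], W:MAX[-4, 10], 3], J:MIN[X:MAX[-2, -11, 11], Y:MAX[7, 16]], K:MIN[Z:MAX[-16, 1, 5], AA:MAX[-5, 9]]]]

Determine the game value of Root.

L (MAX): max(13, 11) = 13
M (MAX): max(17, 5, 4) = 17
D (MIN): min(16, -9, 13, 17) = -9
N (MAX): max(-3, -11) = -3
P (MAX): max(-12, 14, -20) = 14
Q (MAX): max(1, 9, -7) = 9
E (MIN): min(-3, 14, 9) = -3
A (MAX): max(-9, -3) = -3
R (MAX): max(18, 2) = 18
S (MAX): max(-10, 4) = 4
F (MIN): min(12, 18, 4) = 4
T (MAX): max(-11, 16, -16) = 16
U (MAX): max(-4, 9) = 9
G (MIN): min(16, 6, 9) = 6
B (MAX): max(4, 6) = 6
V (MAX): max(16, -20) = 16
W (MAX): max(-4, 10) = 10
H (MIN): min(16, 10, 3) = 3
X (MAX): max(-2, -11, 11) = 11
Y (MAX): max(7, 16) = 16
J (MIN): min(11, 16) = 11
Z (MAX): max(-16, 1, 5) = 5
AA (MAX): max(-5, 9) = 9
K (MIN): min(5, 9) = 5
C (MAX): max(3, 11, 5) = 11
Root (MIN): min(-3, 6, 11) = -3

-3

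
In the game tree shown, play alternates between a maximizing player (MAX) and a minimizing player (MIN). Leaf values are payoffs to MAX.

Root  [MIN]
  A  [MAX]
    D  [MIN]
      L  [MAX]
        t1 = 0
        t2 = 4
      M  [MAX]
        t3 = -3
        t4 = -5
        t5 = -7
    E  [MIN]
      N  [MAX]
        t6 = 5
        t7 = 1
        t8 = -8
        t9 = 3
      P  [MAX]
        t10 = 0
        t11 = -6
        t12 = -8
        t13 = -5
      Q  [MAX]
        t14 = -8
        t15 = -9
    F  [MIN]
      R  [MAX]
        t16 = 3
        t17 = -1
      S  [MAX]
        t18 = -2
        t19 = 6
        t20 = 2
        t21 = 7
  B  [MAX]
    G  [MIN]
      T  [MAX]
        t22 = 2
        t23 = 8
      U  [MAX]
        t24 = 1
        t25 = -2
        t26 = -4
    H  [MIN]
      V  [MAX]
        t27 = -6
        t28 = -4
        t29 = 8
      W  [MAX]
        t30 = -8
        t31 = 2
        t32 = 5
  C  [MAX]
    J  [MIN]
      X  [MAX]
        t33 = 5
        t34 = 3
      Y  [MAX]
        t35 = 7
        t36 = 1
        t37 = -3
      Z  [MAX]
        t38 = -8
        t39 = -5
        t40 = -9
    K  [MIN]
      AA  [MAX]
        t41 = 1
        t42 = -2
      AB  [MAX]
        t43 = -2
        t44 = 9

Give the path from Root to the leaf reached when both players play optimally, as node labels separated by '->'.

Root -> C -> K -> AA -> t41

L (MAX): max(0, 4) = 4
M (MAX): max(-3, -5, -7) = -3
D (MIN): min(4, -3) = -3
N (MAX): max(5, 1, -8, 3) = 5
P (MAX): max(0, -6, -8, -5) = 0
Q (MAX): max(-8, -9) = -8
E (MIN): min(5, 0, -8) = -8
R (MAX): max(3, -1) = 3
S (MAX): max(-2, 6, 2, 7) = 7
F (MIN): min(3, 7) = 3
A (MAX): max(-3, -8, 3) = 3
T (MAX): max(2, 8) = 8
U (MAX): max(1, -2, -4) = 1
G (MIN): min(8, 1) = 1
V (MAX): max(-6, -4, 8) = 8
W (MAX): max(-8, 2, 5) = 5
H (MIN): min(8, 5) = 5
B (MAX): max(1, 5) = 5
X (MAX): max(5, 3) = 5
Y (MAX): max(7, 1, -3) = 7
Z (MAX): max(-8, -5, -9) = -5
J (MIN): min(5, 7, -5) = -5
AA (MAX): max(1, -2) = 1
AB (MAX): max(-2, 9) = 9
K (MIN): min(1, 9) = 1
C (MAX): max(-5, 1) = 1
Root (MIN): min(3, 5, 1) = 1
At Root, MIN picks C (lowest: 1).
At C, MAX picks K (highest: 1).
At K, MIN picks AA (lowest: 1).
At AA, MAX picks t41 (highest: 1).
Terminal value 1.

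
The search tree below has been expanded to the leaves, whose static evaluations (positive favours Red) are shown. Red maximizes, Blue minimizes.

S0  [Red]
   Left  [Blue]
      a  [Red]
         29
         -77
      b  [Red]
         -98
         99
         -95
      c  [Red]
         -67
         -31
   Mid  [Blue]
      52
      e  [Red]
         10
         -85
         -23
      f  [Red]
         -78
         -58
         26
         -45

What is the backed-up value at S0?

10

a (Red): max(29, -77) = 29
b (Red): max(-98, 99, -95) = 99
c (Red): max(-67, -31) = -31
Left (Blue): min(29, 99, -31) = -31
e (Red): max(10, -85, -23) = 10
f (Red): max(-78, -58, 26, -45) = 26
Mid (Blue): min(52, 10, 26) = 10
S0 (Red): max(-31, 10) = 10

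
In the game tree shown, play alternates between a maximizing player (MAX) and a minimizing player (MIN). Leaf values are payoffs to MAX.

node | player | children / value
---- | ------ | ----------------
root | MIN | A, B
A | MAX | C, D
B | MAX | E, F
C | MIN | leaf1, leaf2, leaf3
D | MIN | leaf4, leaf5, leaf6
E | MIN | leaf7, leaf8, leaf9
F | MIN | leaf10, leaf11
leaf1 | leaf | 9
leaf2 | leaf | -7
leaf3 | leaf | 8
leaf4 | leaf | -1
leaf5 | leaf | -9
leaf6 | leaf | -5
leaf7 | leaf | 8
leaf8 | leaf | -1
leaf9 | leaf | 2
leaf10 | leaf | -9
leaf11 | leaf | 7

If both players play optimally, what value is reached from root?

-7

C (MIN): min(9, -7, 8) = -7
D (MIN): min(-1, -9, -5) = -9
A (MAX): max(-7, -9) = -7
E (MIN): min(8, -1, 2) = -1
F (MIN): min(-9, 7) = -9
B (MAX): max(-1, -9) = -1
root (MIN): min(-7, -1) = -7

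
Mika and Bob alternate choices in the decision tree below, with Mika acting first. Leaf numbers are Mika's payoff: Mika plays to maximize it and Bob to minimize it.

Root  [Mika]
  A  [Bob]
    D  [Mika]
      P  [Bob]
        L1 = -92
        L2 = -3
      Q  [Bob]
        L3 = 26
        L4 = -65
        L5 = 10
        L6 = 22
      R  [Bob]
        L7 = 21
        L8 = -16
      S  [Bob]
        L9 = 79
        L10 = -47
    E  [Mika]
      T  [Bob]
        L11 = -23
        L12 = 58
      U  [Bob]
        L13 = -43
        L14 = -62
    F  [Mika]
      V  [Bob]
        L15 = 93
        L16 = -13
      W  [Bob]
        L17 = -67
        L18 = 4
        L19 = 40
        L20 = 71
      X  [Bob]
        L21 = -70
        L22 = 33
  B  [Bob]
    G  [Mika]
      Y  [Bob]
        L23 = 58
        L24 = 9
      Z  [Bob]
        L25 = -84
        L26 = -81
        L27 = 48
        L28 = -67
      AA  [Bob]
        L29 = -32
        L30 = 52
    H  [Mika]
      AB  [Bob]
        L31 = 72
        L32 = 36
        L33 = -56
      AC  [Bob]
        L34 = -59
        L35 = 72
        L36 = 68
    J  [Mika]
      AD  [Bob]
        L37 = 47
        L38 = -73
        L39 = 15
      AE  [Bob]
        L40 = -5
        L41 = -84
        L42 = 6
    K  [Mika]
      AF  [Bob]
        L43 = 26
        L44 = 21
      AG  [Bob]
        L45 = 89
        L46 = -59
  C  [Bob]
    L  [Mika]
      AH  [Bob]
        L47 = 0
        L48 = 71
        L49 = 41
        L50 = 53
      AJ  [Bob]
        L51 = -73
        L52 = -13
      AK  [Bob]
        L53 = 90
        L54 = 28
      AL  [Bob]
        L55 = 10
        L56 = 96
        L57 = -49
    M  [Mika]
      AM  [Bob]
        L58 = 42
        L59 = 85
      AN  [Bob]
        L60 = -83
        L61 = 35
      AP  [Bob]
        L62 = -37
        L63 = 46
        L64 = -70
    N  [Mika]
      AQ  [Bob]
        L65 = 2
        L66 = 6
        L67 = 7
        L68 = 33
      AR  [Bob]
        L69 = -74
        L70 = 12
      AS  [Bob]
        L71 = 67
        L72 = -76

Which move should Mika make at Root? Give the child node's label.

P (Bob): min(-92, -3) = -92
Q (Bob): min(26, -65, 10, 22) = -65
R (Bob): min(21, -16) = -16
S (Bob): min(79, -47) = -47
D (Mika): max(-92, -65, -16, -47) = -16
T (Bob): min(-23, 58) = -23
U (Bob): min(-43, -62) = -62
E (Mika): max(-23, -62) = -23
V (Bob): min(93, -13) = -13
W (Bob): min(-67, 4, 40, 71) = -67
X (Bob): min(-70, 33) = -70
F (Mika): max(-13, -67, -70) = -13
A (Bob): min(-16, -23, -13) = -23
Y (Bob): min(58, 9) = 9
Z (Bob): min(-84, -81, 48, -67) = -84
AA (Bob): min(-32, 52) = -32
G (Mika): max(9, -84, -32) = 9
AB (Bob): min(72, 36, -56) = -56
AC (Bob): min(-59, 72, 68) = -59
H (Mika): max(-56, -59) = -56
AD (Bob): min(47, -73, 15) = -73
AE (Bob): min(-5, -84, 6) = -84
J (Mika): max(-73, -84) = -73
AF (Bob): min(26, 21) = 21
AG (Bob): min(89, -59) = -59
K (Mika): max(21, -59) = 21
B (Bob): min(9, -56, -73, 21) = -73
AH (Bob): min(0, 71, 41, 53) = 0
AJ (Bob): min(-73, -13) = -73
AK (Bob): min(90, 28) = 28
AL (Bob): min(10, 96, -49) = -49
L (Mika): max(0, -73, 28, -49) = 28
AM (Bob): min(42, 85) = 42
AN (Bob): min(-83, 35) = -83
AP (Bob): min(-37, 46, -70) = -70
M (Mika): max(42, -83, -70) = 42
AQ (Bob): min(2, 6, 7, 33) = 2
AR (Bob): min(-74, 12) = -74
AS (Bob): min(67, -76) = -76
N (Mika): max(2, -74, -76) = 2
C (Bob): min(28, 42, 2) = 2
Root (Mika): max(-23, -73, 2) = 2
Mika at Root wants the highest of {A=-23, B=-73, C=2}, so chooses C.

C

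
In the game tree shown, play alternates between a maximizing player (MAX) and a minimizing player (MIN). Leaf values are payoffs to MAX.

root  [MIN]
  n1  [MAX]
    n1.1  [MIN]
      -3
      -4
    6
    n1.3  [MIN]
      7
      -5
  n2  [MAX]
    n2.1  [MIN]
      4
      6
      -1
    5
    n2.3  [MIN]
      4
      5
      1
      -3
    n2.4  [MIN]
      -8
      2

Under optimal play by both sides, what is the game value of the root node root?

5

n1.1 (MIN): min(-3, -4) = -4
n1.3 (MIN): min(7, -5) = -5
n1 (MAX): max(-4, 6, -5) = 6
n2.1 (MIN): min(4, 6, -1) = -1
n2.3 (MIN): min(4, 5, 1, -3) = -3
n2.4 (MIN): min(-8, 2) = -8
n2 (MAX): max(-1, 5, -3, -8) = 5
root (MIN): min(6, 5) = 5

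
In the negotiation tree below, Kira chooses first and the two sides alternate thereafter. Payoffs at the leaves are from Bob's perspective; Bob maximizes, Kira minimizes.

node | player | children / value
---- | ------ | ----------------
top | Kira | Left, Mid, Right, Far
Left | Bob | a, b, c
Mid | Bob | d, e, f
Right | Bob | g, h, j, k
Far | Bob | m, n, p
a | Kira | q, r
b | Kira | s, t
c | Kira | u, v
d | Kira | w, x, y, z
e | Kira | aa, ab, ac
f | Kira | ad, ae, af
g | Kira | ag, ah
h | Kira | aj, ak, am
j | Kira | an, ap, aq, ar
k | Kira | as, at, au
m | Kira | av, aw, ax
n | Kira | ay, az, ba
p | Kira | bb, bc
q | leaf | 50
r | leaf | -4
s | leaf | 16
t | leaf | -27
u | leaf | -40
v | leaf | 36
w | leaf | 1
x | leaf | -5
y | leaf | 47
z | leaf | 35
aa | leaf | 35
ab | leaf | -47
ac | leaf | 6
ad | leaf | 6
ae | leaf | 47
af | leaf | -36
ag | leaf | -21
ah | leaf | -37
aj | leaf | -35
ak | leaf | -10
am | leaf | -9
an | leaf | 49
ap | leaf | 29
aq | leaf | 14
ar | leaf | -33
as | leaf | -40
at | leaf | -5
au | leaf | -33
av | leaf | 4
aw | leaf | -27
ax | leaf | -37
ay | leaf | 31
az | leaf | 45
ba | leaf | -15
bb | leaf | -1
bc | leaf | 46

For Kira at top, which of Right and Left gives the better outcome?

Right

g (Kira): min(-21, -37) = -37
h (Kira): min(-35, -10, -9) = -35
j (Kira): min(49, 29, 14, -33) = -33
k (Kira): min(-40, -5, -33) = -40
Right (Bob): max(-37, -35, -33, -40) = -33
a (Kira): min(50, -4) = -4
b (Kira): min(16, -27) = -27
c (Kira): min(-40, 36) = -40
Left (Bob): max(-4, -27, -40) = -4
Kira prefers the lower value; Right=-33, Left=-4. Right is better since -33 < -4.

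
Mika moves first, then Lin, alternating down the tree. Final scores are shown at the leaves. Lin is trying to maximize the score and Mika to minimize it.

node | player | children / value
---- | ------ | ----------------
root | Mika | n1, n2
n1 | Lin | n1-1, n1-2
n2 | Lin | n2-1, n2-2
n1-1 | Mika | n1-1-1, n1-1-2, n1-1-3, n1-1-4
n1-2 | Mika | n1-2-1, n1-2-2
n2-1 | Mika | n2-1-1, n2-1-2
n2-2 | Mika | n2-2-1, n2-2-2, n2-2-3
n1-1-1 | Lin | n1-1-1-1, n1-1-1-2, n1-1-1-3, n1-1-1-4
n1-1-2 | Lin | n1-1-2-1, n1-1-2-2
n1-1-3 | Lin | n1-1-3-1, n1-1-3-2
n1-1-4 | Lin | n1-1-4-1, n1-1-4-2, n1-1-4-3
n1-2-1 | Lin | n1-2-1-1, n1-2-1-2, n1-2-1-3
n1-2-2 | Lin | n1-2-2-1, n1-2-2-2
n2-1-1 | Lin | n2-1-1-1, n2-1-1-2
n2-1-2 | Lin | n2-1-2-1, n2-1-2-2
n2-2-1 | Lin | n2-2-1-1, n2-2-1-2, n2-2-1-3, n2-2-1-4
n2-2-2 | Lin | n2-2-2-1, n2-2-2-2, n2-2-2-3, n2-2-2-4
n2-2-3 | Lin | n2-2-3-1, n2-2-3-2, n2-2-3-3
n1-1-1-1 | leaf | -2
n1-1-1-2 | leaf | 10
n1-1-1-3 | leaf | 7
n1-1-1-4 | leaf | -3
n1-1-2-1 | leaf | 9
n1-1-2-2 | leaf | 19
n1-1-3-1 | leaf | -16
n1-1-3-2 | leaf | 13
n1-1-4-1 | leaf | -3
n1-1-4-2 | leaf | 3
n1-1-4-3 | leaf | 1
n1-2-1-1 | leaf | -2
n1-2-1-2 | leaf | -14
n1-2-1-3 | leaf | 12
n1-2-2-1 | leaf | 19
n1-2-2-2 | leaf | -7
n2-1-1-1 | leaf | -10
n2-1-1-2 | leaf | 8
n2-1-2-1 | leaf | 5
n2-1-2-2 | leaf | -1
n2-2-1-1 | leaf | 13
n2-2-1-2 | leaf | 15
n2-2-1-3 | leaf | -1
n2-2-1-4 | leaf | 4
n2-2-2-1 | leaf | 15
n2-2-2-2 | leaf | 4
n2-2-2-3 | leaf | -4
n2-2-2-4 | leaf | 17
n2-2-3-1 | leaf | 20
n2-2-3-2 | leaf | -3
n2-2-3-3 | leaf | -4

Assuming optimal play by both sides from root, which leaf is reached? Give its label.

n1-2-1-3

n1-1-1 (Lin): max(-2, 10, 7, -3) = 10
n1-1-2 (Lin): max(9, 19) = 19
n1-1-3 (Lin): max(-16, 13) = 13
n1-1-4 (Lin): max(-3, 3, 1) = 3
n1-1 (Mika): min(10, 19, 13, 3) = 3
n1-2-1 (Lin): max(-2, -14, 12) = 12
n1-2-2 (Lin): max(19, -7) = 19
n1-2 (Mika): min(12, 19) = 12
n1 (Lin): max(3, 12) = 12
n2-1-1 (Lin): max(-10, 8) = 8
n2-1-2 (Lin): max(5, -1) = 5
n2-1 (Mika): min(8, 5) = 5
n2-2-1 (Lin): max(13, 15, -1, 4) = 15
n2-2-2 (Lin): max(15, 4, -4, 17) = 17
n2-2-3 (Lin): max(20, -3, -4) = 20
n2-2 (Mika): min(15, 17, 20) = 15
n2 (Lin): max(5, 15) = 15
root (Mika): min(12, 15) = 12
At root, Mika picks n1 (lowest: 12).
At n1, Lin picks n1-2 (highest: 12).
At n1-2, Mika picks n1-2-1 (lowest: 12).
At n1-2-1, Lin picks n1-2-1-3 (highest: 12).
Terminal value 12.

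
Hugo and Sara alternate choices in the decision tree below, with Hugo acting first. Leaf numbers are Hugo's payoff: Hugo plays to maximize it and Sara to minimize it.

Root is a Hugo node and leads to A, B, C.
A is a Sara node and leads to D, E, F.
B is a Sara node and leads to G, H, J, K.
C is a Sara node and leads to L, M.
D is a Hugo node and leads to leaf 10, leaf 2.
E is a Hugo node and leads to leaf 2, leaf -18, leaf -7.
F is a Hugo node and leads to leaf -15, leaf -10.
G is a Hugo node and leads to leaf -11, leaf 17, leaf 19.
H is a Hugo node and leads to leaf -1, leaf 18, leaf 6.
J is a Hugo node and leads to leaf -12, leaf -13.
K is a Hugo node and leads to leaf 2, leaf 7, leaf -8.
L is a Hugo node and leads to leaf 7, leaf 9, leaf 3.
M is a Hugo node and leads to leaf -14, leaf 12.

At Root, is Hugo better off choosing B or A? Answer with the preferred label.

A

G (Hugo): max(-11, 17, 19) = 19
H (Hugo): max(-1, 18, 6) = 18
J (Hugo): max(-12, -13) = -12
K (Hugo): max(2, 7, -8) = 7
B (Sara): min(19, 18, -12, 7) = -12
D (Hugo): max(10, 2) = 10
E (Hugo): max(2, -18, -7) = 2
F (Hugo): max(-15, -10) = -10
A (Sara): min(10, 2, -10) = -10
Hugo prefers the higher value; B=-12, A=-10. A is better since -10 > -12.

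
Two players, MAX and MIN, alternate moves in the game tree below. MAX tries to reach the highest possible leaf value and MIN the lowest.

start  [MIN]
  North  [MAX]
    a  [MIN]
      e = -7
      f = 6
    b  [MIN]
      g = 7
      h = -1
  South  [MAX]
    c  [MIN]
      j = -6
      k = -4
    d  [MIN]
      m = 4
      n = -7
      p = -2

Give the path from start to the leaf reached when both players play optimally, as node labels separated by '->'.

start -> South -> c -> j

a (MIN): min(-7, 6) = -7
b (MIN): min(7, -1) = -1
North (MAX): max(-7, -1) = -1
c (MIN): min(-6, -4) = -6
d (MIN): min(4, -7, -2) = -7
South (MAX): max(-6, -7) = -6
start (MIN): min(-1, -6) = -6
At start, MIN picks South (lowest: -6).
At South, MAX picks c (highest: -6).
At c, MIN picks j (lowest: -6).
Terminal value -6.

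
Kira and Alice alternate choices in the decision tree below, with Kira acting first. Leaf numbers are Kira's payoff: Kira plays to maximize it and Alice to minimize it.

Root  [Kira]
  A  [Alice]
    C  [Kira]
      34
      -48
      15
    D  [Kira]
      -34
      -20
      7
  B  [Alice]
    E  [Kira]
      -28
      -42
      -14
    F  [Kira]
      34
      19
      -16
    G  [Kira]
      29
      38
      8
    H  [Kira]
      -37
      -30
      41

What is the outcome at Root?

C (Kira): max(34, -48, 15) = 34
D (Kira): max(-34, -20, 7) = 7
A (Alice): min(34, 7) = 7
E (Kira): max(-28, -42, -14) = -14
F (Kira): max(34, 19, -16) = 34
G (Kira): max(29, 38, 8) = 38
H (Kira): max(-37, -30, 41) = 41
B (Alice): min(-14, 34, 38, 41) = -14
Root (Kira): max(7, -14) = 7

7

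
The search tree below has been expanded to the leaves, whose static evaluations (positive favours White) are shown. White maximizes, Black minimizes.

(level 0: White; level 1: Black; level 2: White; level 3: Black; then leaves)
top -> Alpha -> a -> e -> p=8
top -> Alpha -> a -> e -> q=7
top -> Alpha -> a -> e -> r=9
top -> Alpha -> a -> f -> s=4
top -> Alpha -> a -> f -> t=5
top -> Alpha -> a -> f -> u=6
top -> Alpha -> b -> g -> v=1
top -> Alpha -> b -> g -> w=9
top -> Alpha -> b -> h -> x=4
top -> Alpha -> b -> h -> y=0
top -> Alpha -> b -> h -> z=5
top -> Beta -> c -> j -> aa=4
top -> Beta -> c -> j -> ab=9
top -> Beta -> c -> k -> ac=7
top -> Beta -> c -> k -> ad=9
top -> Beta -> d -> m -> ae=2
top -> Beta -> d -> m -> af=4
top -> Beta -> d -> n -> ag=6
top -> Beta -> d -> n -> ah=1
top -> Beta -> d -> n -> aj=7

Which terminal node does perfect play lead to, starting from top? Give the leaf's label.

e (Black): min(8, 7, 9) = 7
f (Black): min(4, 5, 6) = 4
a (White): max(7, 4) = 7
g (Black): min(1, 9) = 1
h (Black): min(4, 0, 5) = 0
b (White): max(1, 0) = 1
Alpha (Black): min(7, 1) = 1
j (Black): min(4, 9) = 4
k (Black): min(7, 9) = 7
c (White): max(4, 7) = 7
m (Black): min(2, 4) = 2
n (Black): min(6, 1, 7) = 1
d (White): max(2, 1) = 2
Beta (Black): min(7, 2) = 2
top (White): max(1, 2) = 2
At top, White picks Beta (highest: 2).
At Beta, Black picks d (lowest: 2).
At d, White picks m (highest: 2).
At m, Black picks ae (lowest: 2).
Terminal value 2.

ae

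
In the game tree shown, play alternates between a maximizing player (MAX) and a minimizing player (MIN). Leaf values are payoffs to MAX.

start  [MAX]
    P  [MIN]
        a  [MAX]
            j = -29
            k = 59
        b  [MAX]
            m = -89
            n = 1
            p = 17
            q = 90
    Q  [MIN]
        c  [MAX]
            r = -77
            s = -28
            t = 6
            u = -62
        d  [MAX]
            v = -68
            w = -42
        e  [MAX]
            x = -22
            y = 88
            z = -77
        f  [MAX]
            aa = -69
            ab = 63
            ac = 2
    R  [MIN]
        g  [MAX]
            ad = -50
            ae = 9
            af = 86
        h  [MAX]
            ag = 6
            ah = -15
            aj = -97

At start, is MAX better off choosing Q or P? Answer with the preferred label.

P

c (MAX): max(-77, -28, 6, -62) = 6
d (MAX): max(-68, -42) = -42
e (MAX): max(-22, 88, -77) = 88
f (MAX): max(-69, 63, 2) = 63
Q (MIN): min(6, -42, 88, 63) = -42
a (MAX): max(-29, 59) = 59
b (MAX): max(-89, 1, 17, 90) = 90
P (MIN): min(59, 90) = 59
MAX prefers the higher value; Q=-42, P=59. P is better since 59 > -42.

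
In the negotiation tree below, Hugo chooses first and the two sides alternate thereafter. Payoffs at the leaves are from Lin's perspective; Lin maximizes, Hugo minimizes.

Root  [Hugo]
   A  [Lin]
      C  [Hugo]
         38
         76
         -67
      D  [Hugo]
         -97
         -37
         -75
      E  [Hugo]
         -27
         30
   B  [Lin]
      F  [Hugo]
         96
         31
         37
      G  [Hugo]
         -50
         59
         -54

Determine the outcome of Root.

C (Hugo): min(38, 76, -67) = -67
D (Hugo): min(-97, -37, -75) = -97
E (Hugo): min(-27, 30) = -27
A (Lin): max(-67, -97, -27) = -27
F (Hugo): min(96, 31, 37) = 31
G (Hugo): min(-50, 59, -54) = -54
B (Lin): max(31, -54) = 31
Root (Hugo): min(-27, 31) = -27

-27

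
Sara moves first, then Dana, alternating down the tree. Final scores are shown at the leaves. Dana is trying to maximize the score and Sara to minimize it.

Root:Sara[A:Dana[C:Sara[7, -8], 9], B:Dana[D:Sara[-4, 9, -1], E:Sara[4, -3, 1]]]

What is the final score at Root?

-3

C (Sara): min(7, -8) = -8
A (Dana): max(-8, 9) = 9
D (Sara): min(-4, 9, -1) = -4
E (Sara): min(4, -3, 1) = -3
B (Dana): max(-4, -3) = -3
Root (Sara): min(9, -3) = -3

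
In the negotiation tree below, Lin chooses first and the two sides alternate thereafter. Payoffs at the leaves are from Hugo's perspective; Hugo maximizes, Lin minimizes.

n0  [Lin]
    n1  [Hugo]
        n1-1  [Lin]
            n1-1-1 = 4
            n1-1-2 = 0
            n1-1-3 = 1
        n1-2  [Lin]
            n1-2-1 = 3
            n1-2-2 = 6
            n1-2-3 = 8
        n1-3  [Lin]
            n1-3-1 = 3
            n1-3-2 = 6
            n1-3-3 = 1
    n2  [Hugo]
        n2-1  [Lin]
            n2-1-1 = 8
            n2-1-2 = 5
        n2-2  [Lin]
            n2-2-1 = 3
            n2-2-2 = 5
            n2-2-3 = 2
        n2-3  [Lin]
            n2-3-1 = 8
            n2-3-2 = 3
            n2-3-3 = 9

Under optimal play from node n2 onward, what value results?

5

n2-1 (Lin): min(8, 5) = 5
n2-2 (Lin): min(3, 5, 2) = 2
n2-3 (Lin): min(8, 3, 9) = 3
n2 (Hugo): max(5, 2, 3) = 5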